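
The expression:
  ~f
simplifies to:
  ~f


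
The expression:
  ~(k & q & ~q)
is always true.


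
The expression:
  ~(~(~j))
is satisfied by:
  {j: False}


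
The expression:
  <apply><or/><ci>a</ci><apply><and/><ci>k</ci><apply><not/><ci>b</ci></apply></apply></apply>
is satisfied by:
  {a: True, k: True, b: False}
  {a: True, k: False, b: False}
  {a: True, b: True, k: True}
  {a: True, b: True, k: False}
  {k: True, b: False, a: False}


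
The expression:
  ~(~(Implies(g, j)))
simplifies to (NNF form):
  j | ~g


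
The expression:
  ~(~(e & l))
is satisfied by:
  {e: True, l: True}


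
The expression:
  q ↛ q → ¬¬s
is always true.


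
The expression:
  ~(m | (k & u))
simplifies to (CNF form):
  ~m & (~k | ~u)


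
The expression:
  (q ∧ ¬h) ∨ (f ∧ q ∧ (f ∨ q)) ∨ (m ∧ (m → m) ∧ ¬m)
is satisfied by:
  {f: True, q: True, h: False}
  {q: True, h: False, f: False}
  {h: True, f: True, q: True}


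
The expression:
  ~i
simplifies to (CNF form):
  ~i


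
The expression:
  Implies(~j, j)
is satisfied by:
  {j: True}


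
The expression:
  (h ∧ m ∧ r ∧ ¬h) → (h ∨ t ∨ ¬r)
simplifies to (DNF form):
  True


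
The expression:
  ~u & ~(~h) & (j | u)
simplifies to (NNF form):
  h & j & ~u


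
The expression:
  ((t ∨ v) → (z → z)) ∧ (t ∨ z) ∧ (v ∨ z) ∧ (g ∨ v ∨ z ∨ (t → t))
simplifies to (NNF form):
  z ∨ (t ∧ v)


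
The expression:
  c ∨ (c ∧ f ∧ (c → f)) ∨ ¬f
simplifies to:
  c ∨ ¬f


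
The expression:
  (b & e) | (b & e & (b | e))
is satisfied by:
  {e: True, b: True}


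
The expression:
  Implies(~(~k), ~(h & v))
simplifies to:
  ~h | ~k | ~v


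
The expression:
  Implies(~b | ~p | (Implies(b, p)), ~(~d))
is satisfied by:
  {d: True}


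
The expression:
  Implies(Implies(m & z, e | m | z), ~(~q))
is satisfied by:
  {q: True}


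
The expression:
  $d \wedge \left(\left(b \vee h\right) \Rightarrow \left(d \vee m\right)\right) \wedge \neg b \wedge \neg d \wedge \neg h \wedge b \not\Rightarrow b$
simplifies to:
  $\text{False}$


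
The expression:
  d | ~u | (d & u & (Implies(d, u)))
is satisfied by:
  {d: True, u: False}
  {u: False, d: False}
  {u: True, d: True}


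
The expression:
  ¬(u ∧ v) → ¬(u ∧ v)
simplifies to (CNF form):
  True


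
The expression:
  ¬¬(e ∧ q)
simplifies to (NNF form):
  e ∧ q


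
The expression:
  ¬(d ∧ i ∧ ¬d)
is always true.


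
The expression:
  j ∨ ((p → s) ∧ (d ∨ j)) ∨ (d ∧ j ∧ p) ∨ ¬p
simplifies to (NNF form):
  j ∨ (d ∧ s) ∨ ¬p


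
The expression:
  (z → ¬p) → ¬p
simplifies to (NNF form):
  z ∨ ¬p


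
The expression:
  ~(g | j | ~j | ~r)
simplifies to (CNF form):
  False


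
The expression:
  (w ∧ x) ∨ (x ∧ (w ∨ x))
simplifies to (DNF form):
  x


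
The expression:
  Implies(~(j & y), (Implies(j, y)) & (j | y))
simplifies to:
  y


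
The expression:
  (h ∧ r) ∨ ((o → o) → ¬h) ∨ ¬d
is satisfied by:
  {r: True, h: False, d: False}
  {h: False, d: False, r: False}
  {r: True, d: True, h: False}
  {d: True, h: False, r: False}
  {r: True, h: True, d: False}
  {h: True, r: False, d: False}
  {r: True, d: True, h: True}


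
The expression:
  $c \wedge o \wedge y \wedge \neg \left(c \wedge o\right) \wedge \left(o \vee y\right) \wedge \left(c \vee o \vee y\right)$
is never true.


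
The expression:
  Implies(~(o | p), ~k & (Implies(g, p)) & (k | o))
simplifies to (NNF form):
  o | p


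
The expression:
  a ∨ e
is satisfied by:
  {a: True, e: True}
  {a: True, e: False}
  {e: True, a: False}


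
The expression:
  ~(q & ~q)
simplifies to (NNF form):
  True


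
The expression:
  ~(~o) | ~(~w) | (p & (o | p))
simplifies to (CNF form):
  o | p | w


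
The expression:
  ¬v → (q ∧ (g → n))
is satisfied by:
  {q: True, v: True, n: True, g: False}
  {q: True, v: True, g: False, n: False}
  {q: True, v: True, n: True, g: True}
  {q: True, v: True, g: True, n: False}
  {v: True, n: True, g: False, q: False}
  {v: True, g: False, n: False, q: False}
  {v: True, n: True, g: True, q: False}
  {v: True, g: True, n: False, q: False}
  {n: True, q: True, g: False, v: False}
  {q: True, g: False, n: False, v: False}
  {n: True, q: True, g: True, v: False}


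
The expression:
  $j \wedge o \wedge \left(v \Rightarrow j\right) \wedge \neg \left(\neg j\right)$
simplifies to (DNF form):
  $j \wedge o$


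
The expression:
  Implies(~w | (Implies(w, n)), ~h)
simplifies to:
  ~h | (w & ~n)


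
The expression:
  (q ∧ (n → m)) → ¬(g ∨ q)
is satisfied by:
  {n: True, m: False, q: False}
  {m: False, q: False, n: False}
  {n: True, m: True, q: False}
  {m: True, n: False, q: False}
  {q: True, n: True, m: False}


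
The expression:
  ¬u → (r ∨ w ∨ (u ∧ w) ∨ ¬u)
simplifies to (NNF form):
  True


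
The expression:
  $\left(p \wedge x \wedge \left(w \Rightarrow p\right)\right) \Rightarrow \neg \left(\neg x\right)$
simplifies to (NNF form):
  $\text{True}$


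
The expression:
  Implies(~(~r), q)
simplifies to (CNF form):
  q | ~r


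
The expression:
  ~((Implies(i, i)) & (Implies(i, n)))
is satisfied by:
  {i: True, n: False}


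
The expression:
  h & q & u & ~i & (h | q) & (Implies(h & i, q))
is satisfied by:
  {h: True, u: True, q: True, i: False}


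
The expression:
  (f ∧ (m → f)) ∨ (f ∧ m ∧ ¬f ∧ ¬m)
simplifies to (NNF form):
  f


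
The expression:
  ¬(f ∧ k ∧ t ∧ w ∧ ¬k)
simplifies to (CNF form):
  True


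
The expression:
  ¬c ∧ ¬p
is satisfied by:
  {p: False, c: False}


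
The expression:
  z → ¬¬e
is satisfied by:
  {e: True, z: False}
  {z: False, e: False}
  {z: True, e: True}


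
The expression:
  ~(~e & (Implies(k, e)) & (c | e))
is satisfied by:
  {k: True, e: True, c: False}
  {k: True, c: False, e: False}
  {e: True, c: False, k: False}
  {e: False, c: False, k: False}
  {k: True, e: True, c: True}
  {k: True, c: True, e: False}
  {e: True, c: True, k: False}


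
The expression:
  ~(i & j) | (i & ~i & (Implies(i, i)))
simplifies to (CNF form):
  ~i | ~j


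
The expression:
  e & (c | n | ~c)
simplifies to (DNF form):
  e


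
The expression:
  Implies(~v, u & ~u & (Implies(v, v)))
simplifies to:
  v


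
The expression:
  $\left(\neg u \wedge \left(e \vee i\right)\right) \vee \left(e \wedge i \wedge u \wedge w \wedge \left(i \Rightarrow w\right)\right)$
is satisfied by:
  {e: True, w: True, i: True, u: False}
  {e: True, i: True, w: False, u: False}
  {e: True, w: True, i: False, u: False}
  {e: True, i: False, w: False, u: False}
  {w: True, i: True, e: False, u: False}
  {i: True, e: False, w: False, u: False}
  {e: True, u: True, w: True, i: True}


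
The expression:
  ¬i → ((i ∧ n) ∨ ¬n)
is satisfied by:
  {i: True, n: False}
  {n: False, i: False}
  {n: True, i: True}


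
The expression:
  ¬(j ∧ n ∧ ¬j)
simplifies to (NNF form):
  True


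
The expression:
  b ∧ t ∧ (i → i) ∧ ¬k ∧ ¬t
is never true.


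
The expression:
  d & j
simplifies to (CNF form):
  d & j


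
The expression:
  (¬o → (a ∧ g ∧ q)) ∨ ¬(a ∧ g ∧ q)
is always true.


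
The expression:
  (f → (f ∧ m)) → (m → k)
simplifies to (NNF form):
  k ∨ ¬m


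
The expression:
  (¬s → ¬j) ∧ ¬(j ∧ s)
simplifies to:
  ¬j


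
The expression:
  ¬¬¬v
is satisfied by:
  {v: False}


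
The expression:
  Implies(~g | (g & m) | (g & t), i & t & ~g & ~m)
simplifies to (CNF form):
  ~m & (g | i) & (g | t) & (~g | ~t)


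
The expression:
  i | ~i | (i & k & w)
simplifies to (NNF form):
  True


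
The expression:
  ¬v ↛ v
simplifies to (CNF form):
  True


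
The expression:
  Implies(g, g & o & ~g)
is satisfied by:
  {g: False}


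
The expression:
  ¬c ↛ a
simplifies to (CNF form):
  ¬a ∧ ¬c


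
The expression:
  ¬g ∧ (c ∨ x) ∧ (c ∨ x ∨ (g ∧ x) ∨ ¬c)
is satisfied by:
  {x: True, c: True, g: False}
  {x: True, g: False, c: False}
  {c: True, g: False, x: False}


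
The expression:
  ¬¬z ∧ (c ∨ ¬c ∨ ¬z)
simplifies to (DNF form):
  z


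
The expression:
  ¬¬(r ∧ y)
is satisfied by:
  {r: True, y: True}


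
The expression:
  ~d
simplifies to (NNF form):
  ~d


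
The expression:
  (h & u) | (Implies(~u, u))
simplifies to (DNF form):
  u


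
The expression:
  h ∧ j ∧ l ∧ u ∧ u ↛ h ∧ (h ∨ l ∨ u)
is never true.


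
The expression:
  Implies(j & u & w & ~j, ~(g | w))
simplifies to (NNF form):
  True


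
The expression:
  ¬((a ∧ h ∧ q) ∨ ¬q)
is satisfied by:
  {q: True, h: False, a: False}
  {a: True, q: True, h: False}
  {h: True, q: True, a: False}


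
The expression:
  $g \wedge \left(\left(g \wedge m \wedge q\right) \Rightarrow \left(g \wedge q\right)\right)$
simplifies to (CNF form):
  $g$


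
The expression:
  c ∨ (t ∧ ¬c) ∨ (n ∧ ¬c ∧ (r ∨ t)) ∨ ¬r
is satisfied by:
  {n: True, t: True, c: True, r: False}
  {n: True, t: True, c: False, r: False}
  {n: True, c: True, t: False, r: False}
  {n: True, c: False, t: False, r: False}
  {t: True, c: True, n: False, r: False}
  {t: True, c: False, n: False, r: False}
  {c: True, n: False, t: False, r: False}
  {c: False, n: False, t: False, r: False}
  {r: True, n: True, t: True, c: True}
  {r: True, n: True, t: True, c: False}
  {r: True, n: True, c: True, t: False}
  {r: True, n: True, c: False, t: False}
  {r: True, t: True, c: True, n: False}
  {r: True, t: True, c: False, n: False}
  {r: True, c: True, t: False, n: False}


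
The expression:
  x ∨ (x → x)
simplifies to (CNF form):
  True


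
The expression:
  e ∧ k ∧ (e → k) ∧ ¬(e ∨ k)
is never true.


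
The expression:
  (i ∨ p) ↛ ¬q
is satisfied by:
  {i: True, p: True, q: True}
  {i: True, q: True, p: False}
  {p: True, q: True, i: False}


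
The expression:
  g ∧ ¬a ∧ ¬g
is never true.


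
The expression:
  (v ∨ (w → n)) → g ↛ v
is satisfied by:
  {g: True, w: True, v: False, n: False}
  {g: True, v: False, w: False, n: False}
  {n: True, g: True, w: True, v: False}
  {n: True, g: True, v: False, w: False}
  {w: True, n: False, v: False, g: False}


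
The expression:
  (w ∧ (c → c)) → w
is always true.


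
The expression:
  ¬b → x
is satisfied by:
  {b: True, x: True}
  {b: True, x: False}
  {x: True, b: False}


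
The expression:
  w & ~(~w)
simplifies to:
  w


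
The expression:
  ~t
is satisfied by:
  {t: False}


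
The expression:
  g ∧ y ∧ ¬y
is never true.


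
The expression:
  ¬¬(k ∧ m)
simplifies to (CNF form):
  k ∧ m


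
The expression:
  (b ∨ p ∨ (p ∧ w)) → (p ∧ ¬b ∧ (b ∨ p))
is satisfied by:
  {b: False}


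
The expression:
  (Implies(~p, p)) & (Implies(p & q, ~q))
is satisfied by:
  {p: True, q: False}


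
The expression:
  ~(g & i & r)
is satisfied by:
  {g: False, i: False, r: False}
  {r: True, g: False, i: False}
  {i: True, g: False, r: False}
  {r: True, i: True, g: False}
  {g: True, r: False, i: False}
  {r: True, g: True, i: False}
  {i: True, g: True, r: False}


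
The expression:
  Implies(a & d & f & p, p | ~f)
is always true.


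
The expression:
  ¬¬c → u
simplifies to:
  u ∨ ¬c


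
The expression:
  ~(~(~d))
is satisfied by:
  {d: False}


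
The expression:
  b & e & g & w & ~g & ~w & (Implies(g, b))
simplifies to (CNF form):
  False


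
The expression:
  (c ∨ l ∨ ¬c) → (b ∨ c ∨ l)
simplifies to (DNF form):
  b ∨ c ∨ l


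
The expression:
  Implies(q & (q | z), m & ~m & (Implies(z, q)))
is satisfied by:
  {q: False}


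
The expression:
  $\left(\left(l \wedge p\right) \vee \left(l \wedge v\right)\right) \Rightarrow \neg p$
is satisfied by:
  {l: False, p: False}
  {p: True, l: False}
  {l: True, p: False}


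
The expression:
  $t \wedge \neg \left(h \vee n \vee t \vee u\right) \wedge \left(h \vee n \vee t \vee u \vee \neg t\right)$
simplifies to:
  $\text{False}$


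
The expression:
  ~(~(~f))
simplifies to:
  ~f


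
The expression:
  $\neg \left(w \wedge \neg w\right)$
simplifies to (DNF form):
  $\text{True}$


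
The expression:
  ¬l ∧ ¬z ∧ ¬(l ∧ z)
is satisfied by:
  {z: False, l: False}


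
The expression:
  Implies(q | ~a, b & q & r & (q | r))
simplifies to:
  (a | q) & (b | ~q) & (r | ~q)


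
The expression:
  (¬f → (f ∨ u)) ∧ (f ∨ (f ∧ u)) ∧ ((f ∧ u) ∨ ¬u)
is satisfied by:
  {f: True}


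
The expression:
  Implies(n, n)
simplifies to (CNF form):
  True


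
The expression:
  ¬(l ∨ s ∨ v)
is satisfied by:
  {v: False, l: False, s: False}


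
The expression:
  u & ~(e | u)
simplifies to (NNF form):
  False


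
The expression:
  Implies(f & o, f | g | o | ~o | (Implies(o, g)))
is always true.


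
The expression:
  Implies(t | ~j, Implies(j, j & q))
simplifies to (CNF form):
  q | ~j | ~t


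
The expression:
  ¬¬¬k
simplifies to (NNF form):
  ¬k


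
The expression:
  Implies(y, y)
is always true.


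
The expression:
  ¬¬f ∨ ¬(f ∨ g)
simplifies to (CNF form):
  f ∨ ¬g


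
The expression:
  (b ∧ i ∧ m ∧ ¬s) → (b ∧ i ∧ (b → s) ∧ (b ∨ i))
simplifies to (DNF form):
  s ∨ ¬b ∨ ¬i ∨ ¬m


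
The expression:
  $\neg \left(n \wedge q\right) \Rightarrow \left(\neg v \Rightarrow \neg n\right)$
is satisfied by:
  {q: True, v: True, n: False}
  {q: True, v: False, n: False}
  {v: True, q: False, n: False}
  {q: False, v: False, n: False}
  {n: True, q: True, v: True}
  {n: True, q: True, v: False}
  {n: True, v: True, q: False}


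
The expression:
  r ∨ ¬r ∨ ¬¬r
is always true.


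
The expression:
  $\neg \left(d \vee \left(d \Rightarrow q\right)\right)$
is never true.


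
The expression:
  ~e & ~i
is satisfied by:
  {i: False, e: False}


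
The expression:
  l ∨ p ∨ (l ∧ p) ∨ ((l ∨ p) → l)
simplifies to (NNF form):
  True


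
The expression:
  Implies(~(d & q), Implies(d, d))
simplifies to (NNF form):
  True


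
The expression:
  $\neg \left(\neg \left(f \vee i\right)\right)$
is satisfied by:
  {i: True, f: True}
  {i: True, f: False}
  {f: True, i: False}


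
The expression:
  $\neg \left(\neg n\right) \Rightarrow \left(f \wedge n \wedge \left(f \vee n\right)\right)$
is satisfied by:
  {f: True, n: False}
  {n: False, f: False}
  {n: True, f: True}


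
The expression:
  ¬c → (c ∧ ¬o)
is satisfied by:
  {c: True}


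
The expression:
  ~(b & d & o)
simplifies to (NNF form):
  ~b | ~d | ~o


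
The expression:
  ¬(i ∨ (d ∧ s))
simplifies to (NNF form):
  ¬i ∧ (¬d ∨ ¬s)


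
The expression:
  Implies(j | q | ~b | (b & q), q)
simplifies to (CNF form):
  (b | q) & (q | ~j)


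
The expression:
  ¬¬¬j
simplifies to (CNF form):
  ¬j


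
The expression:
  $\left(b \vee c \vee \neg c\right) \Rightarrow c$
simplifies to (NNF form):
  $c$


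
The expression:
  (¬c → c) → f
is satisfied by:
  {f: True, c: False}
  {c: False, f: False}
  {c: True, f: True}


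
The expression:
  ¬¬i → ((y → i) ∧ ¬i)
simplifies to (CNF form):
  ¬i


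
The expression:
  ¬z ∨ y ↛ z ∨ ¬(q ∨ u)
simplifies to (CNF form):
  (¬q ∨ ¬z) ∧ (¬u ∨ ¬z)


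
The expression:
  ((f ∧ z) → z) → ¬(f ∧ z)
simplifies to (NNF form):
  ¬f ∨ ¬z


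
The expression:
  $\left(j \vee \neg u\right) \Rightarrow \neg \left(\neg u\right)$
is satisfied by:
  {u: True}


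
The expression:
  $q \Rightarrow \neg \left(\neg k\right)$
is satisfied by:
  {k: True, q: False}
  {q: False, k: False}
  {q: True, k: True}


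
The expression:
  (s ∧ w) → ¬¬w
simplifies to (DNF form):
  True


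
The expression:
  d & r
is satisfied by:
  {r: True, d: True}


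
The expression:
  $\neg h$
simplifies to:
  $\neg h$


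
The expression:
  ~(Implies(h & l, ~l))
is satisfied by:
  {h: True, l: True}


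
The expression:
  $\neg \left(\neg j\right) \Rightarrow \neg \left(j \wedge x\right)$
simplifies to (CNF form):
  $\neg j \vee \neg x$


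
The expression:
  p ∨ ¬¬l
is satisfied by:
  {l: True, p: True}
  {l: True, p: False}
  {p: True, l: False}


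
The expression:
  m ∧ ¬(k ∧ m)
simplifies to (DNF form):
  m ∧ ¬k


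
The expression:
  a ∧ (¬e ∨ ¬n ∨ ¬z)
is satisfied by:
  {a: True, e: False, z: False, n: False}
  {a: True, n: True, e: False, z: False}
  {a: True, z: True, e: False, n: False}
  {a: True, n: True, z: True, e: False}
  {a: True, e: True, z: False, n: False}
  {a: True, n: True, e: True, z: False}
  {a: True, z: True, e: True, n: False}


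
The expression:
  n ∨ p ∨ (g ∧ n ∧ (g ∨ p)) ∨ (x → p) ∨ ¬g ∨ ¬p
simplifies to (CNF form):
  True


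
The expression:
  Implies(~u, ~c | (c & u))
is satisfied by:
  {u: True, c: False}
  {c: False, u: False}
  {c: True, u: True}


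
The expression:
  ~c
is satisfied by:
  {c: False}


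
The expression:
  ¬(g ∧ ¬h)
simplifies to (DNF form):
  h ∨ ¬g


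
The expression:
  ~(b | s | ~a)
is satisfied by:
  {a: True, b: False, s: False}


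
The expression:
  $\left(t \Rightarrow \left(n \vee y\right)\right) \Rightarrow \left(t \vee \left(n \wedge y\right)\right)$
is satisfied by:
  {n: True, t: True, y: True}
  {n: True, t: True, y: False}
  {t: True, y: True, n: False}
  {t: True, y: False, n: False}
  {n: True, y: True, t: False}


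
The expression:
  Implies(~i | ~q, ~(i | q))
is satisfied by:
  {i: False, q: False}
  {q: True, i: True}


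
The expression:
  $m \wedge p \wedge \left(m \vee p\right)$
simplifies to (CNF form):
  $m \wedge p$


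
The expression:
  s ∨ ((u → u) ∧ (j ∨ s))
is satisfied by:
  {s: True, j: True}
  {s: True, j: False}
  {j: True, s: False}


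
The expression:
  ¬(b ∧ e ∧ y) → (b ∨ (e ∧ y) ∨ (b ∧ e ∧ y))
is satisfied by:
  {b: True, y: True, e: True}
  {b: True, y: True, e: False}
  {b: True, e: True, y: False}
  {b: True, e: False, y: False}
  {y: True, e: True, b: False}


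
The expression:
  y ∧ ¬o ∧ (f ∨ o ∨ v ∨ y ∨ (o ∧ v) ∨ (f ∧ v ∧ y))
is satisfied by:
  {y: True, o: False}


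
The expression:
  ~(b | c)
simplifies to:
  ~b & ~c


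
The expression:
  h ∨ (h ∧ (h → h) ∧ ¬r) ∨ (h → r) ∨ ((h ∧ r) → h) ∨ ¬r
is always true.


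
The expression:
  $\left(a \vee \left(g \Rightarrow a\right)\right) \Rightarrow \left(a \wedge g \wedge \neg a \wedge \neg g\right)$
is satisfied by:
  {g: True, a: False}


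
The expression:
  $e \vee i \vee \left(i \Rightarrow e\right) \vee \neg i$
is always true.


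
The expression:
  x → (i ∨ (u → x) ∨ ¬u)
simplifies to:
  True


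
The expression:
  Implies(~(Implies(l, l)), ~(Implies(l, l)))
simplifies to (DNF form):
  True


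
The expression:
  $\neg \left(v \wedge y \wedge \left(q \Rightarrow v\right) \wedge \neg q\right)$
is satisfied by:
  {q: True, v: False, y: False}
  {v: False, y: False, q: False}
  {y: True, q: True, v: False}
  {y: True, v: False, q: False}
  {q: True, v: True, y: False}
  {v: True, q: False, y: False}
  {y: True, v: True, q: True}


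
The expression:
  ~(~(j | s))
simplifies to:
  j | s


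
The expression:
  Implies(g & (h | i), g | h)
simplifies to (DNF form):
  True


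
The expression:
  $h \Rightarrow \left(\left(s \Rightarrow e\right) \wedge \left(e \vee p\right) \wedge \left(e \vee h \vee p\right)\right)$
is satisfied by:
  {e: True, p: True, s: False, h: False}
  {e: True, s: False, h: False, p: False}
  {e: True, p: True, s: True, h: False}
  {e: True, s: True, h: False, p: False}
  {p: True, s: False, h: False, e: False}
  {p: False, s: False, h: False, e: False}
  {p: True, s: True, h: False, e: False}
  {s: True, p: False, h: False, e: False}
  {p: True, h: True, e: True, s: False}
  {h: True, e: True, p: False, s: False}
  {p: True, h: True, e: True, s: True}
  {h: True, e: True, s: True, p: False}
  {h: True, p: True, e: False, s: False}


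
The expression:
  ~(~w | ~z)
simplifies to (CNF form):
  w & z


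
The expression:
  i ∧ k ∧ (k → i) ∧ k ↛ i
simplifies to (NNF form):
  False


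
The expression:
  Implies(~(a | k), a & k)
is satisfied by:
  {a: True, k: True}
  {a: True, k: False}
  {k: True, a: False}


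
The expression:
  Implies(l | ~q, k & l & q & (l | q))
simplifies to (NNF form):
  q & (k | ~l)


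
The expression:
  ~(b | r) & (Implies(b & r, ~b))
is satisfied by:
  {r: False, b: False}


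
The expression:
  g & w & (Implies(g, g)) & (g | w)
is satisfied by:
  {w: True, g: True}


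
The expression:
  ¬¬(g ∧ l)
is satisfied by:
  {g: True, l: True}


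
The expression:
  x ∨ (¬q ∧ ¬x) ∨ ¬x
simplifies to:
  True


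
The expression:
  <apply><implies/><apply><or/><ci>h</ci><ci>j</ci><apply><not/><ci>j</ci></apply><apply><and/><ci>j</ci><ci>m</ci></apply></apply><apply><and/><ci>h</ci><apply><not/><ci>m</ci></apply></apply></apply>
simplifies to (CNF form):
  <apply><and/><ci>h</ci><apply><not/><ci>m</ci></apply></apply>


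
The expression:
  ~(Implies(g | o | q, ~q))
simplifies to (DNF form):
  q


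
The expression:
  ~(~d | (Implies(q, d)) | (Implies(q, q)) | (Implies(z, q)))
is never true.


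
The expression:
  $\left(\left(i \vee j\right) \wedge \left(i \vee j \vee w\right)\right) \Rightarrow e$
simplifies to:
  $e \vee \left(\neg i \wedge \neg j\right)$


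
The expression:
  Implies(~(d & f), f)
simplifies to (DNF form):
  f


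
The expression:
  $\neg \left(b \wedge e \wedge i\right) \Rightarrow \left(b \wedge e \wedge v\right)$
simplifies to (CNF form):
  $b \wedge e \wedge \left(i \vee v\right)$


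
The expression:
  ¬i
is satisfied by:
  {i: False}


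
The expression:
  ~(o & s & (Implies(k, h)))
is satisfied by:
  {k: True, s: False, o: False, h: False}
  {k: False, s: False, o: False, h: False}
  {h: True, k: True, s: False, o: False}
  {h: True, k: False, s: False, o: False}
  {o: True, k: True, s: False, h: False}
  {o: True, k: False, s: False, h: False}
  {h: True, o: True, k: True, s: False}
  {h: True, o: True, k: False, s: False}
  {s: True, k: True, h: False, o: False}
  {s: True, k: False, h: False, o: False}
  {h: True, s: True, k: True, o: False}
  {h: True, s: True, k: False, o: False}
  {o: True, s: True, k: True, h: False}


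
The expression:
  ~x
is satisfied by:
  {x: False}


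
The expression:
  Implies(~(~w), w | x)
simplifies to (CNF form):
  True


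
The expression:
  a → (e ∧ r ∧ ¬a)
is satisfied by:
  {a: False}


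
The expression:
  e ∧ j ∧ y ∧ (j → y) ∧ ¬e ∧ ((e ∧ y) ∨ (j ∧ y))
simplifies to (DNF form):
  False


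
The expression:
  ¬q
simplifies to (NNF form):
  ¬q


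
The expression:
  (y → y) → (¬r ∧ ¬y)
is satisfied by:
  {y: False, r: False}


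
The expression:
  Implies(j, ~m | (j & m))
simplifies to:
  True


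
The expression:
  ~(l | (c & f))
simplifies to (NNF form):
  ~l & (~c | ~f)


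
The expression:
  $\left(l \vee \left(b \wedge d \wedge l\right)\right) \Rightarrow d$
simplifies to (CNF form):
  $d \vee \neg l$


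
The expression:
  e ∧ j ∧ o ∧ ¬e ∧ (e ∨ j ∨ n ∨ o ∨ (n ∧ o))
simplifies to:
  False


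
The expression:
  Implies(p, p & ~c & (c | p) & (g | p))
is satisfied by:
  {p: False, c: False}
  {c: True, p: False}
  {p: True, c: False}


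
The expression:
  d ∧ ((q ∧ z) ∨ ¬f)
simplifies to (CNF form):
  d ∧ (q ∨ ¬f) ∧ (z ∨ ¬f)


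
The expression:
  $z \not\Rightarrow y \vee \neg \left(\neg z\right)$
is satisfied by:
  {z: True}


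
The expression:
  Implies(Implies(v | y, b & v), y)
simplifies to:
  y | (v & ~b)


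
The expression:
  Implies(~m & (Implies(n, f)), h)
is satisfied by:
  {n: True, m: True, h: True, f: False}
  {m: True, h: True, f: False, n: False}
  {n: True, m: True, h: True, f: True}
  {m: True, h: True, f: True, n: False}
  {m: True, n: True, f: False, h: False}
  {m: True, f: False, h: False, n: False}
  {m: True, n: True, f: True, h: False}
  {m: True, f: True, h: False, n: False}
  {n: True, h: True, f: False, m: False}
  {h: True, n: False, f: False, m: False}
  {n: True, h: True, f: True, m: False}
  {h: True, f: True, n: False, m: False}
  {n: True, f: False, h: False, m: False}


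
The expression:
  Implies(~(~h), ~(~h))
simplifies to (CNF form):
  True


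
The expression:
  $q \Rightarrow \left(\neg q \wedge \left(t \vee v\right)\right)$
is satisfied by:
  {q: False}


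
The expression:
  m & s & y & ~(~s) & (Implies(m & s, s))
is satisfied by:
  {m: True, s: True, y: True}


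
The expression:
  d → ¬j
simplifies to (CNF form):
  ¬d ∨ ¬j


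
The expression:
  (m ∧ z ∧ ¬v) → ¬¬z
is always true.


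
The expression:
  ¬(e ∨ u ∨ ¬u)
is never true.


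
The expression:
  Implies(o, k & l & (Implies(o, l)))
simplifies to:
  ~o | (k & l)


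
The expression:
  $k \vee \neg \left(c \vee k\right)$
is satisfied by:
  {k: True, c: False}
  {c: False, k: False}
  {c: True, k: True}


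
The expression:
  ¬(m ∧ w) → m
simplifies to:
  m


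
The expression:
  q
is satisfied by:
  {q: True}


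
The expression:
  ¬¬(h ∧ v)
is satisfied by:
  {h: True, v: True}


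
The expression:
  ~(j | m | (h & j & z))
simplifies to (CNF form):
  ~j & ~m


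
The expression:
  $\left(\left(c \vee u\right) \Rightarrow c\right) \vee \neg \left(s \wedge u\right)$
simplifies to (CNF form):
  $c \vee \neg s \vee \neg u$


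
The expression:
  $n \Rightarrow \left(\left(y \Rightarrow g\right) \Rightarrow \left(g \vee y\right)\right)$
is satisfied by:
  {y: True, g: True, n: False}
  {y: True, g: False, n: False}
  {g: True, y: False, n: False}
  {y: False, g: False, n: False}
  {y: True, n: True, g: True}
  {y: True, n: True, g: False}
  {n: True, g: True, y: False}


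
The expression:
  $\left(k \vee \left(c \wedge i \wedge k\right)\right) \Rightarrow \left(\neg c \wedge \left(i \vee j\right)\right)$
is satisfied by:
  {j: True, i: True, k: False, c: False}
  {j: True, i: False, k: False, c: False}
  {i: True, c: False, j: False, k: False}
  {c: False, i: False, j: False, k: False}
  {c: True, j: True, i: True, k: False}
  {c: True, j: True, i: False, k: False}
  {c: True, i: True, j: False, k: False}
  {c: True, i: False, j: False, k: False}
  {k: True, j: True, i: True, c: False}
  {k: True, j: True, i: False, c: False}
  {k: True, i: True, j: False, c: False}


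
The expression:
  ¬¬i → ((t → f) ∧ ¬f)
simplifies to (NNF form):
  (¬f ∧ ¬t) ∨ ¬i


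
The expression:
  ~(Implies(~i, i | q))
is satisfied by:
  {q: False, i: False}


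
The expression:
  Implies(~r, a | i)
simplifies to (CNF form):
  a | i | r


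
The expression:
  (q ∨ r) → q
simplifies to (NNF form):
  q ∨ ¬r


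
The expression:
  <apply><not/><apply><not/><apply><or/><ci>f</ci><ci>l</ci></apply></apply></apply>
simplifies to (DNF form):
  <apply><or/><ci>f</ci><ci>l</ci></apply>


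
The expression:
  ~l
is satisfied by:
  {l: False}


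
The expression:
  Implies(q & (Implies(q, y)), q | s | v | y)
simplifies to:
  True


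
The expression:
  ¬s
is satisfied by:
  {s: False}


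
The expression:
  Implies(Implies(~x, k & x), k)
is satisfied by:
  {k: True, x: False}
  {x: False, k: False}
  {x: True, k: True}


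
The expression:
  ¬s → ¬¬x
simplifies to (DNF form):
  s ∨ x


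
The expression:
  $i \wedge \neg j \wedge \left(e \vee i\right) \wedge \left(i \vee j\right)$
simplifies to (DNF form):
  $i \wedge \neg j$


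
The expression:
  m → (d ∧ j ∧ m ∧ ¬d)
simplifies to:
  ¬m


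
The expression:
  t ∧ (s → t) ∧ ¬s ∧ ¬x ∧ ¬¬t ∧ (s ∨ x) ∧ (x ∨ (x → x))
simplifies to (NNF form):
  False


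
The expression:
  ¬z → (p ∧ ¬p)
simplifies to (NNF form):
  z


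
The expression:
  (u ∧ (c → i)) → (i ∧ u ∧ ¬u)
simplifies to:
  (c ∧ ¬i) ∨ ¬u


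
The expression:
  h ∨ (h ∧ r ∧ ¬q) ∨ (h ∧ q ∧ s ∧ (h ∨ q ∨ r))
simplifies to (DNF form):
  h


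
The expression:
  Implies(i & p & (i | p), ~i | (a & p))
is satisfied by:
  {a: True, p: False, i: False}
  {p: False, i: False, a: False}
  {a: True, i: True, p: False}
  {i: True, p: False, a: False}
  {a: True, p: True, i: False}
  {p: True, a: False, i: False}
  {a: True, i: True, p: True}


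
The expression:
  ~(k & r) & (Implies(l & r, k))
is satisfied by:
  {l: False, r: False, k: False}
  {k: True, l: False, r: False}
  {l: True, k: False, r: False}
  {k: True, l: True, r: False}
  {r: True, k: False, l: False}


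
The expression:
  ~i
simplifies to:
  ~i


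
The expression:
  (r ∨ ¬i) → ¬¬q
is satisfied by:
  {i: True, q: True, r: False}
  {q: True, r: False, i: False}
  {i: True, q: True, r: True}
  {q: True, r: True, i: False}
  {i: True, r: False, q: False}


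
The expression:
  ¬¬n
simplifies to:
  n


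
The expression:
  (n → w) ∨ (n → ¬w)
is always true.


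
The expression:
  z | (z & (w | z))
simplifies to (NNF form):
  z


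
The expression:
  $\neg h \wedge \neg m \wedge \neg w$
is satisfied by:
  {w: False, h: False, m: False}


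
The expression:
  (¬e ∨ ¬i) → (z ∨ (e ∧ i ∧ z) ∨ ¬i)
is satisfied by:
  {z: True, e: True, i: False}
  {z: True, e: False, i: False}
  {e: True, z: False, i: False}
  {z: False, e: False, i: False}
  {i: True, z: True, e: True}
  {i: True, z: True, e: False}
  {i: True, e: True, z: False}


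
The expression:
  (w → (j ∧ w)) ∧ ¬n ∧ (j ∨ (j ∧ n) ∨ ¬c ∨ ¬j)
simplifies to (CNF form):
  ¬n ∧ (j ∨ ¬w)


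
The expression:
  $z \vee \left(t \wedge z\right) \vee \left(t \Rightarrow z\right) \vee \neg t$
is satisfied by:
  {z: True, t: False}
  {t: False, z: False}
  {t: True, z: True}


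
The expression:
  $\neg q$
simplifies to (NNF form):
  $\neg q$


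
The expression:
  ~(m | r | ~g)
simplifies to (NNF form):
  g & ~m & ~r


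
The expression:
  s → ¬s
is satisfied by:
  {s: False}


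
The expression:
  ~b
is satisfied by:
  {b: False}


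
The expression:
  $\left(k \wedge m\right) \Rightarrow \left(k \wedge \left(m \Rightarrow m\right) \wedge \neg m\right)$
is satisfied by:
  {k: False, m: False}
  {m: True, k: False}
  {k: True, m: False}


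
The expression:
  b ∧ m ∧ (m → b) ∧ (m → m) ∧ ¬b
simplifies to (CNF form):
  False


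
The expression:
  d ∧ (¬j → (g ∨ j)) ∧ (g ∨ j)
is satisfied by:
  {g: True, j: True, d: True}
  {g: True, d: True, j: False}
  {j: True, d: True, g: False}


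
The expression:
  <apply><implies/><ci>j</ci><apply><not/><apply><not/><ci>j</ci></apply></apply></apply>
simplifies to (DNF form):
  <true/>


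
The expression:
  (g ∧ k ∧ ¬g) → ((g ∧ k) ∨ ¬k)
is always true.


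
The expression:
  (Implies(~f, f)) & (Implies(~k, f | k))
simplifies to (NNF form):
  f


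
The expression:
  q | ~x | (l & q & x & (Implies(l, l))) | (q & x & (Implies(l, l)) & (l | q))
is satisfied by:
  {q: True, x: False}
  {x: False, q: False}
  {x: True, q: True}


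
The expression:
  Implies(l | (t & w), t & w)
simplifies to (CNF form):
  (t | ~l) & (w | ~l)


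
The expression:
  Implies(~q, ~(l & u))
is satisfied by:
  {q: True, l: False, u: False}
  {l: False, u: False, q: False}
  {q: True, u: True, l: False}
  {u: True, l: False, q: False}
  {q: True, l: True, u: False}
  {l: True, q: False, u: False}
  {q: True, u: True, l: True}


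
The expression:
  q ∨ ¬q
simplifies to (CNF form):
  True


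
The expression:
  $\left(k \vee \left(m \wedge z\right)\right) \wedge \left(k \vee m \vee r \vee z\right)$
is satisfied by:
  {k: True, z: True, m: True}
  {k: True, z: True, m: False}
  {k: True, m: True, z: False}
  {k: True, m: False, z: False}
  {z: True, m: True, k: False}


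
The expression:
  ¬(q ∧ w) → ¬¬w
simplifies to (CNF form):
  w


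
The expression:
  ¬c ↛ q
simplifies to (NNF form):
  q ∨ ¬c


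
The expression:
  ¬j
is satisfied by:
  {j: False}


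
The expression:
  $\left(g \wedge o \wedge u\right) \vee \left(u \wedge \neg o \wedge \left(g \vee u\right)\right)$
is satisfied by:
  {u: True, g: True, o: False}
  {u: True, g: False, o: False}
  {u: True, o: True, g: True}


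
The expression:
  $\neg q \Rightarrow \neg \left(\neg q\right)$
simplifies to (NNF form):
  $q$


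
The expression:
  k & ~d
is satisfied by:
  {k: True, d: False}


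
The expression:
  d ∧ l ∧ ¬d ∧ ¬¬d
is never true.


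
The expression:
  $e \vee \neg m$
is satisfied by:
  {e: True, m: False}
  {m: False, e: False}
  {m: True, e: True}


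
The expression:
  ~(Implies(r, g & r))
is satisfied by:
  {r: True, g: False}


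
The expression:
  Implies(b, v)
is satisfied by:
  {v: True, b: False}
  {b: False, v: False}
  {b: True, v: True}


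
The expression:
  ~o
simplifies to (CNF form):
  ~o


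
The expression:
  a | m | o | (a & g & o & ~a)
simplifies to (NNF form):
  a | m | o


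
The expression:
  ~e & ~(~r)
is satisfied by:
  {r: True, e: False}


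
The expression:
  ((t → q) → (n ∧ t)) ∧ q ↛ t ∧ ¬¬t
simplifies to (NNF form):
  False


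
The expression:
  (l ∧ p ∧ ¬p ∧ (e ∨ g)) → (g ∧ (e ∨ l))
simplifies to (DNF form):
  True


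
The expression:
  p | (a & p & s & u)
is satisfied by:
  {p: True}


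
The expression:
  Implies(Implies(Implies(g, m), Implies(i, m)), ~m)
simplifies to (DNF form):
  ~m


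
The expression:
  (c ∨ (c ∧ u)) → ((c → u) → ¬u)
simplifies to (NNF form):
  ¬c ∨ ¬u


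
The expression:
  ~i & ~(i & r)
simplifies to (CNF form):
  ~i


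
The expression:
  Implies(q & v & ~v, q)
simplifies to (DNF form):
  True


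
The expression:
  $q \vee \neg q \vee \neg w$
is always true.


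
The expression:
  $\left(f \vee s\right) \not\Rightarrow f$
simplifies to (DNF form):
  $s \wedge \neg f$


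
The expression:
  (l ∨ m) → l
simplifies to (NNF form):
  l ∨ ¬m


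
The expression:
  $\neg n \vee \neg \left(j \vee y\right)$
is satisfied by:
  {y: False, n: False, j: False}
  {j: True, y: False, n: False}
  {y: True, j: False, n: False}
  {j: True, y: True, n: False}
  {n: True, j: False, y: False}


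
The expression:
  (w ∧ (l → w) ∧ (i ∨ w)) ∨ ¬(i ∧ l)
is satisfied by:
  {w: True, l: False, i: False}
  {l: False, i: False, w: False}
  {i: True, w: True, l: False}
  {i: True, l: False, w: False}
  {w: True, l: True, i: False}
  {l: True, w: False, i: False}
  {i: True, l: True, w: True}


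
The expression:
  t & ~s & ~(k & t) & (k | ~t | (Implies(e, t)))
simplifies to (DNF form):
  t & ~k & ~s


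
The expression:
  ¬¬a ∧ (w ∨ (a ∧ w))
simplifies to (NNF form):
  a ∧ w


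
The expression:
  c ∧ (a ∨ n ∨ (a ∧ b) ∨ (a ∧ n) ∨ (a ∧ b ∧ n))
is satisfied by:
  {c: True, n: True, a: True}
  {c: True, n: True, a: False}
  {c: True, a: True, n: False}


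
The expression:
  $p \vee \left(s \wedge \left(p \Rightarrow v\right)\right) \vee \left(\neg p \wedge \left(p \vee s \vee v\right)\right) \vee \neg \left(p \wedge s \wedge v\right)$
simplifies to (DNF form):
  $\text{True}$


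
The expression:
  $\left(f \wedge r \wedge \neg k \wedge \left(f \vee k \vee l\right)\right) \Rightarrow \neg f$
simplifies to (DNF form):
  $k \vee \neg f \vee \neg r$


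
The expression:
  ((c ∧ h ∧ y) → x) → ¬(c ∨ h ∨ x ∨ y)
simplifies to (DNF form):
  (c ∧ h ∧ y ∧ ¬x) ∨ (c ∧ h ∧ ¬h ∧ ¬x) ∨ (c ∧ y ∧ ¬c ∧ ¬x) ∨ (c ∧ ¬c ∧ ¬h ∧ ¬x) ∨ (h ∧ y ∧ ¬x ∧ ¬y) ∨ (h ∧ ¬h ∧ ¬x ∧ ¬y) ∨ (y ∧ ¬c ∧ ¬x ∧ ¬y) ∨ (¬c ∧ ¬h ∧ ¬x ∧ ¬y)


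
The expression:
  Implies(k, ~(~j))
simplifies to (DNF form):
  j | ~k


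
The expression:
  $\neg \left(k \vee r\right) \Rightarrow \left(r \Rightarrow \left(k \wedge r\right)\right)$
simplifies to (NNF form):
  $\text{True}$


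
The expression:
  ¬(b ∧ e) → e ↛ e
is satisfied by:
  {e: True, b: True}


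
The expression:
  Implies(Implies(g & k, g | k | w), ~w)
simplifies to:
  ~w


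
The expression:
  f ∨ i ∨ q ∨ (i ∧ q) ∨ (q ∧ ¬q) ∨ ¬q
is always true.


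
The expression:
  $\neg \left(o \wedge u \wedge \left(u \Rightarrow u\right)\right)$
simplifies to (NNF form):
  $\neg o \vee \neg u$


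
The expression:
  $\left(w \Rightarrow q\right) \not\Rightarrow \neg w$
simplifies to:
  $q \wedge w$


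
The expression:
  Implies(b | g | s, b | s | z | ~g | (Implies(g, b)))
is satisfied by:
  {b: True, z: True, s: True, g: False}
  {b: True, z: True, g: False, s: False}
  {b: True, s: True, g: False, z: False}
  {b: True, g: False, s: False, z: False}
  {z: True, s: True, g: False, b: False}
  {z: True, g: False, s: False, b: False}
  {s: True, z: False, g: False, b: False}
  {z: False, g: False, s: False, b: False}
  {z: True, b: True, g: True, s: True}
  {z: True, b: True, g: True, s: False}
  {b: True, g: True, s: True, z: False}
  {b: True, g: True, z: False, s: False}
  {s: True, g: True, z: True, b: False}
  {g: True, z: True, b: False, s: False}
  {g: True, s: True, b: False, z: False}


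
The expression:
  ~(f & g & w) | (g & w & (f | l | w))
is always true.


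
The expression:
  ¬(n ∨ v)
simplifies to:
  ¬n ∧ ¬v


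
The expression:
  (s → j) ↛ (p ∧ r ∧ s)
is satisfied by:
  {j: True, p: False, s: False, r: False}
  {j: True, r: True, p: False, s: False}
  {j: True, p: True, s: False, r: False}
  {j: True, r: True, p: True, s: False}
  {r: False, p: False, s: False, j: False}
  {r: True, p: False, s: False, j: False}
  {p: True, r: False, s: False, j: False}
  {r: True, p: True, s: False, j: False}
  {s: True, j: True, r: False, p: False}
  {r: True, s: True, j: True, p: False}
  {s: True, j: True, p: True, r: False}


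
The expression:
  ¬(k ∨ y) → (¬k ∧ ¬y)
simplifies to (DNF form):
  True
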